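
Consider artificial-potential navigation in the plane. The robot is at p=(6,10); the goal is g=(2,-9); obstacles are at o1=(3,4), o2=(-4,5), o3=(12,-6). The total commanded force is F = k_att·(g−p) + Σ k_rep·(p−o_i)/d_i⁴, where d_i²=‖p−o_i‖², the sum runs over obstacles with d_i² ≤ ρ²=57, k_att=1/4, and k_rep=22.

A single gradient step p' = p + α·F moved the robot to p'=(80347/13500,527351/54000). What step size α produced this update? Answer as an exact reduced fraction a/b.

F_att = 1/4·(g−p) = 1/4·(-4,-19) = (-1.0000,-4.7500)
o1: d²=45 ≤ ρ²=57; F_rep = 22·(3,6)/45² = (0.0326,0.0652)
o2: d²=125 > ρ²=57 → inactive
o3: d²=292 > ρ²=57 → inactive
F = F_att + ΣF_rep = (-0.9674,-4.6848)
Δp = p'−p = (-0.0484,-0.2342); α = Δx/Fx = (-653/13500) / (-653/675) = 1/20
check: Δy/Fy = (-12649/54000) / (-12649/2700) = 1/20 ✓

α = 1/20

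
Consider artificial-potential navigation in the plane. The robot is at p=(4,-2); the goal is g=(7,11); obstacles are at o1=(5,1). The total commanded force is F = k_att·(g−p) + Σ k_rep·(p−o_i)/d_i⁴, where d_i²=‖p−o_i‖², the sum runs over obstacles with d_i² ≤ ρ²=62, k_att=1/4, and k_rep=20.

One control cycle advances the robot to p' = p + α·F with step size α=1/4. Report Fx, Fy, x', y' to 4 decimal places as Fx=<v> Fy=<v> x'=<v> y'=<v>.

Fx=0.5500 Fy=2.6500 x'=4.1375 y'=-1.3375

F_att = 1/4·(g−p) = 1/4·(3,13) = (0.7500,3.2500)
o1: d²=10 ≤ ρ²=62; F_rep = 20·(-1,-3)/10² = (-0.2000,-0.6000)
F = F_att + ΣF_rep = (0.5500,2.6500)
p' = p + 1/4·F = (4.1375,-1.3375)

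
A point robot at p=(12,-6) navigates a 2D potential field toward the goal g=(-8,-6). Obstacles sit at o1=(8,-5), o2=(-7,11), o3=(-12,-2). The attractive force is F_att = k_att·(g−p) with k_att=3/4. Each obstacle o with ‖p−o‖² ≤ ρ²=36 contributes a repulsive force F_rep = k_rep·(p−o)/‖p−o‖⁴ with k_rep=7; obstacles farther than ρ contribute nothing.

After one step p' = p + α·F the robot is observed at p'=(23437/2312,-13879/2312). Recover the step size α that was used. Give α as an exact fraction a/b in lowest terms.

α = 1/8

F_att = 3/4·(g−p) = 3/4·(-20,0) = (-15.0000,0.0000)
o1: d²=17 ≤ ρ²=36; F_rep = 7·(4,-1)/17² = (0.0969,-0.0242)
o2: d²=650 > ρ²=36 → inactive
o3: d²=592 > ρ²=36 → inactive
F = F_att + ΣF_rep = (-14.9031,-0.0242)
Δp = p'−p = (-1.8629,-0.0030); α = Δx/Fx = (-4307/2312) / (-4307/289) = 1/8
check: Δy/Fy = (-7/2312) / (-7/289) = 1/8 ✓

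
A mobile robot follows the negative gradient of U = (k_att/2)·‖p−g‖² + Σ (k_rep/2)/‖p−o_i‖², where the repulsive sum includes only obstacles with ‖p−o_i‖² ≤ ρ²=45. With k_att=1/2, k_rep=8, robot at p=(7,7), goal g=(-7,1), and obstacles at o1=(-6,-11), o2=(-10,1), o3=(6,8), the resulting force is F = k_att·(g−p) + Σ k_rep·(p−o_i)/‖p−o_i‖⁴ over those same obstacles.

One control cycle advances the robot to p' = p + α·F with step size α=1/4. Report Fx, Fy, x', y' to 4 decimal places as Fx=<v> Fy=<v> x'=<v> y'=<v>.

F_att = 1/2·(g−p) = 1/2·(-14,-6) = (-7.0000,-3.0000)
o1: d²=493 > ρ²=45 → inactive
o2: d²=325 > ρ²=45 → inactive
o3: d²=2 ≤ ρ²=45; F_rep = 8·(1,-1)/2² = (2.0000,-2.0000)
F = F_att + ΣF_rep = (-5.0000,-5.0000)
p' = p + 1/4·F = (5.7500,5.7500)

Fx=-5.0000 Fy=-5.0000 x'=5.7500 y'=5.7500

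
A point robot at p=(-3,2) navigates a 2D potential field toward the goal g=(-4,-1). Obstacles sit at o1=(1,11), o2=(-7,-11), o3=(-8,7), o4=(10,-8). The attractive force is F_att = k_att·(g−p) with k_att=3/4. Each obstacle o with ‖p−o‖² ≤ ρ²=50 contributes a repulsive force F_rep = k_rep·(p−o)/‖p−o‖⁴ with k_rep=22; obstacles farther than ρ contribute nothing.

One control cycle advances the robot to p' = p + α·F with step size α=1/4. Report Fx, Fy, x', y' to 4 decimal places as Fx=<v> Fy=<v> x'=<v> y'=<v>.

Fx=-0.7060 Fy=-2.2940 x'=-3.1765 y'=1.4265

F_att = 3/4·(g−p) = 3/4·(-1,-3) = (-0.7500,-2.2500)
o1: d²=97 > ρ²=50 → inactive
o2: d²=185 > ρ²=50 → inactive
o3: d²=50 ≤ ρ²=50; F_rep = 22·(5,-5)/50² = (0.0440,-0.0440)
o4: d²=269 > ρ²=50 → inactive
F = F_att + ΣF_rep = (-0.7060,-2.2940)
p' = p + 1/4·F = (-3.1765,1.4265)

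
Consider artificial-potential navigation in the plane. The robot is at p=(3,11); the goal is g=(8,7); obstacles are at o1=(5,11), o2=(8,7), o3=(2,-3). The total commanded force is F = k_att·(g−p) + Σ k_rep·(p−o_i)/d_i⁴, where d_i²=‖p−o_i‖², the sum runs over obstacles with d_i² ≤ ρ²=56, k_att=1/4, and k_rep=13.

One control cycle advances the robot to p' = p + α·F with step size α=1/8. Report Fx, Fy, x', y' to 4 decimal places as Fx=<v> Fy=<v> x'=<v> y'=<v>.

F_att = 1/4·(g−p) = 1/4·(5,-4) = (1.2500,-1.0000)
o1: d²=4 ≤ ρ²=56; F_rep = 13·(-2,0)/4² = (-1.6250,0.0000)
o2: d²=41 ≤ ρ²=56; F_rep = 13·(-5,4)/41² = (-0.0387,0.0309)
o3: d²=197 > ρ²=56 → inactive
F = F_att + ΣF_rep = (-0.4137,-0.9691)
p' = p + 1/8·F = (2.9483,10.8789)

Fx=-0.4137 Fy=-0.9691 x'=2.9483 y'=10.8789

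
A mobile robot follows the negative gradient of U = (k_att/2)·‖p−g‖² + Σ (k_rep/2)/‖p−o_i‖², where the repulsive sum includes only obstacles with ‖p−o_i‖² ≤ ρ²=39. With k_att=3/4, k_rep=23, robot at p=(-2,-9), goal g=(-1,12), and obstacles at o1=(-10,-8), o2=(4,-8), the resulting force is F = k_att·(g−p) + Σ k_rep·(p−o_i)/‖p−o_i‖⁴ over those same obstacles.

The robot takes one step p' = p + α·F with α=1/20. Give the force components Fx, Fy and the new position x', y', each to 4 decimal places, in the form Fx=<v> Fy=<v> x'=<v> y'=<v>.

F_att = 3/4·(g−p) = 3/4·(1,21) = (0.7500,15.7500)
o1: d²=65 > ρ²=39 → inactive
o2: d²=37 ≤ ρ²=39; F_rep = 23·(-6,-1)/37² = (-0.1008,-0.0168)
F = F_att + ΣF_rep = (0.6492,15.7332)
p' = p + 1/20·F = (-1.9675,-8.2133)

Fx=0.6492 Fy=15.7332 x'=-1.9675 y'=-8.2133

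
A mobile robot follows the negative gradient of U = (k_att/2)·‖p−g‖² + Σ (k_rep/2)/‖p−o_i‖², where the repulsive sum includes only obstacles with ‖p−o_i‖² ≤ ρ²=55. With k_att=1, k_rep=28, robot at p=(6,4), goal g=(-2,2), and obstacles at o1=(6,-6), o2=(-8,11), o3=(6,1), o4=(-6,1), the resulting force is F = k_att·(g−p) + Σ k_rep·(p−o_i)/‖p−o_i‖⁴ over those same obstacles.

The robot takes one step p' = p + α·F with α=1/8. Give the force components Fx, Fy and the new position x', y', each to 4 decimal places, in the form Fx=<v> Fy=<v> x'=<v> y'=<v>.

F_att = 1·(g−p) = 1·(-8,-2) = (-8.0000,-2.0000)
o1: d²=100 > ρ²=55 → inactive
o2: d²=245 > ρ²=55 → inactive
o3: d²=9 ≤ ρ²=55; F_rep = 28·(0,3)/9² = (0.0000,1.0370)
o4: d²=153 > ρ²=55 → inactive
F = F_att + ΣF_rep = (-8.0000,-0.9630)
p' = p + 1/8·F = (5.0000,3.8796)

Fx=-8.0000 Fy=-0.9630 x'=5.0000 y'=3.8796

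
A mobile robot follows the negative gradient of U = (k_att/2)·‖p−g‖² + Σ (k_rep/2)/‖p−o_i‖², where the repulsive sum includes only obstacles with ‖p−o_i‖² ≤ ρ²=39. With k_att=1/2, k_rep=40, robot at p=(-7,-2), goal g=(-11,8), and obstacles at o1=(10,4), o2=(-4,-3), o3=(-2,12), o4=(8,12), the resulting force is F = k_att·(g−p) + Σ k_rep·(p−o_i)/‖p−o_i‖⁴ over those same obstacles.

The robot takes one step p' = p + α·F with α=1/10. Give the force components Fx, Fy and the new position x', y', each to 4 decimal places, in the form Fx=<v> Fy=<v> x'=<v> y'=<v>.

F_att = 1/2·(g−p) = 1/2·(-4,10) = (-2.0000,5.0000)
o1: d²=325 > ρ²=39 → inactive
o2: d²=10 ≤ ρ²=39; F_rep = 40·(-3,1)/10² = (-1.2000,0.4000)
o3: d²=221 > ρ²=39 → inactive
o4: d²=421 > ρ²=39 → inactive
F = F_att + ΣF_rep = (-3.2000,5.4000)
p' = p + 1/10·F = (-7.3200,-1.4600)

Fx=-3.2000 Fy=5.4000 x'=-7.3200 y'=-1.4600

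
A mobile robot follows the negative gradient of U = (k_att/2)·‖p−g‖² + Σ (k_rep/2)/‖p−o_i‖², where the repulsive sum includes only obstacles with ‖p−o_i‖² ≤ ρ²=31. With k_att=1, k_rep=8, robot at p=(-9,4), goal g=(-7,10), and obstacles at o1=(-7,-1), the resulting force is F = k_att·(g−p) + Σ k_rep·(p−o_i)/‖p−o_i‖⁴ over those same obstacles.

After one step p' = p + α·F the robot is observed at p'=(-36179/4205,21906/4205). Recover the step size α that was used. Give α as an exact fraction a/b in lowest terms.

F_att = 1·(g−p) = 1·(2,6) = (2.0000,6.0000)
o1: d²=29 ≤ ρ²=31; F_rep = 8·(-2,5)/29² = (-0.0190,0.0476)
F = F_att + ΣF_rep = (1.9810,6.0476)
Δp = p'−p = (0.3962,1.2095); α = Δx/Fx = (1666/4205) / (1666/841) = 1/5
check: Δy/Fy = (5086/4205) / (5086/841) = 1/5 ✓

α = 1/5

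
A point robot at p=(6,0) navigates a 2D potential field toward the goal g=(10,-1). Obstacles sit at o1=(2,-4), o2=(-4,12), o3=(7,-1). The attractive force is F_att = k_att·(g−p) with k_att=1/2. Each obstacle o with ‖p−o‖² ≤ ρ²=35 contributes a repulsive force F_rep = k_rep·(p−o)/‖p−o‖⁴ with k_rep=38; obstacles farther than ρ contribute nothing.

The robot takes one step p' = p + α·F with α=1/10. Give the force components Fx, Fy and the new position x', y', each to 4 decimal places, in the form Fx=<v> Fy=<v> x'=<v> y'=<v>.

Fx=-7.3516 Fy=9.1484 x'=5.2648 y'=0.9148

F_att = 1/2·(g−p) = 1/2·(4,-1) = (2.0000,-0.5000)
o1: d²=32 ≤ ρ²=35; F_rep = 38·(4,4)/32² = (0.1484,0.1484)
o2: d²=244 > ρ²=35 → inactive
o3: d²=2 ≤ ρ²=35; F_rep = 38·(-1,1)/2² = (-9.5000,9.5000)
F = F_att + ΣF_rep = (-7.3516,9.1484)
p' = p + 1/10·F = (5.2648,0.9148)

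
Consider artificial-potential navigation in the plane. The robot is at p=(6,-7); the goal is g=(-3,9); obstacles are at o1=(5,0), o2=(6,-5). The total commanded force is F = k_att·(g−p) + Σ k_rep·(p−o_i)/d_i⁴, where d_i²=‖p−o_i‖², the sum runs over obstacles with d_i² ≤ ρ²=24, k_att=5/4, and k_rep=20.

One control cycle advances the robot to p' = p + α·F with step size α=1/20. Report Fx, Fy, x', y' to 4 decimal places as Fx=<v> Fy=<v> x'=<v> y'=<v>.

Fx=-11.2500 Fy=17.5000 x'=5.4375 y'=-6.1250

F_att = 5/4·(g−p) = 5/4·(-9,16) = (-11.2500,20.0000)
o1: d²=50 > ρ²=24 → inactive
o2: d²=4 ≤ ρ²=24; F_rep = 20·(0,-2)/4² = (0.0000,-2.5000)
F = F_att + ΣF_rep = (-11.2500,17.5000)
p' = p + 1/20·F = (5.4375,-6.1250)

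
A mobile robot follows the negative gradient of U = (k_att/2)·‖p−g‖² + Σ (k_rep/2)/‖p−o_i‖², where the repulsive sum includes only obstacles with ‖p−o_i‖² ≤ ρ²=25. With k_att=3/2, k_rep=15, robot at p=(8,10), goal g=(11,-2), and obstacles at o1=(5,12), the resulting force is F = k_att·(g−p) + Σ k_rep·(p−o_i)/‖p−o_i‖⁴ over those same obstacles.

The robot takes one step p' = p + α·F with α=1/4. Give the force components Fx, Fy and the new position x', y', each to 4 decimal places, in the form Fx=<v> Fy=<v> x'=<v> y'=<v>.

Fx=4.7663 Fy=-18.1775 x'=9.1916 y'=5.4556

F_att = 3/2·(g−p) = 3/2·(3,-12) = (4.5000,-18.0000)
o1: d²=13 ≤ ρ²=25; F_rep = 15·(3,-2)/13² = (0.2663,-0.1775)
F = F_att + ΣF_rep = (4.7663,-18.1775)
p' = p + 1/4·F = (9.1916,5.4556)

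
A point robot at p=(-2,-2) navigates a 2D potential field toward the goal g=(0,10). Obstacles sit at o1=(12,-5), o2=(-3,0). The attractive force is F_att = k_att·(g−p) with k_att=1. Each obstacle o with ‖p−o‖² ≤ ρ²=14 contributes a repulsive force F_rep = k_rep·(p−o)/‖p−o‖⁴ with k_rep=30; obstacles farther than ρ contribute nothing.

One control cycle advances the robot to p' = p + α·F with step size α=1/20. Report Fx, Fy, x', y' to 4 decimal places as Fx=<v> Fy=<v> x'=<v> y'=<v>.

Fx=3.2000 Fy=9.6000 x'=-1.8400 y'=-1.5200

F_att = 1·(g−p) = 1·(2,12) = (2.0000,12.0000)
o1: d²=205 > ρ²=14 → inactive
o2: d²=5 ≤ ρ²=14; F_rep = 30·(1,-2)/5² = (1.2000,-2.4000)
F = F_att + ΣF_rep = (3.2000,9.6000)
p' = p + 1/20·F = (-1.8400,-1.5200)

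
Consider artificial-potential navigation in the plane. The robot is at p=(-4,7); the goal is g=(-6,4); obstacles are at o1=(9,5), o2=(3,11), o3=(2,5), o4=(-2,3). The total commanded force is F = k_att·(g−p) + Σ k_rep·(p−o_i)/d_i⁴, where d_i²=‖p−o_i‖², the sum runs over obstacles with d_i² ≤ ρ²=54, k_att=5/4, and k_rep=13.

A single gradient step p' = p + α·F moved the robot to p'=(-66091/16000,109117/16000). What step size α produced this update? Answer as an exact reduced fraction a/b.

F_att = 5/4·(g−p) = 5/4·(-2,-3) = (-2.5000,-3.7500)
o1: d²=173 > ρ²=54 → inactive
o2: d²=65 > ρ²=54 → inactive
o3: d²=40 ≤ ρ²=54; F_rep = 13·(-6,2)/40² = (-0.0488,0.0163)
o4: d²=20 ≤ ρ²=54; F_rep = 13·(-2,4)/20² = (-0.0650,0.1300)
F = F_att + ΣF_rep = (-2.6138,-3.6037)
Δp = p'−p = (-0.1307,-0.1802); α = Δx/Fx = (-2091/16000) / (-2091/800) = 1/20
check: Δy/Fy = (-2883/16000) / (-2883/800) = 1/20 ✓

α = 1/20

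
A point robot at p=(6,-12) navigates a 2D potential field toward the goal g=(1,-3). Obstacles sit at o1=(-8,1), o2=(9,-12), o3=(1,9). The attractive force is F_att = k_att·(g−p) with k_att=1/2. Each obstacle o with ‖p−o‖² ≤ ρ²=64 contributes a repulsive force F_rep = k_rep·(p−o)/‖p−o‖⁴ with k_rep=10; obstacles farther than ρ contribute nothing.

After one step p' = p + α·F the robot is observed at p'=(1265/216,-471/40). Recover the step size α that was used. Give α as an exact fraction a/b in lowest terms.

F_att = 1/2·(g−p) = 1/2·(-5,9) = (-2.5000,4.5000)
o1: d²=365 > ρ²=64 → inactive
o2: d²=9 ≤ ρ²=64; F_rep = 10·(-3,0)/9² = (-0.3704,0.0000)
o3: d²=466 > ρ²=64 → inactive
F = F_att + ΣF_rep = (-2.8704,4.5000)
Δp = p'−p = (-0.1435,0.2250); α = Δx/Fx = (-31/216) / (-155/54) = 1/20
check: Δy/Fy = (9/40) / (9/2) = 1/20 ✓

α = 1/20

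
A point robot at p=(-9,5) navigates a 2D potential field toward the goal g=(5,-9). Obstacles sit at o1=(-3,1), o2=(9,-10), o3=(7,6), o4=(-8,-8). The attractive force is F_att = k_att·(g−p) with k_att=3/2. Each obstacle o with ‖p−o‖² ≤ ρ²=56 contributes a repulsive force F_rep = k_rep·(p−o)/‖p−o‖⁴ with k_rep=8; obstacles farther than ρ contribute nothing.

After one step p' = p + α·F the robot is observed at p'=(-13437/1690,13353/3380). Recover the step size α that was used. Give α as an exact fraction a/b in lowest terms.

α = 1/20

F_att = 3/2·(g−p) = 3/2·(14,-14) = (21.0000,-21.0000)
o1: d²=52 ≤ ρ²=56; F_rep = 8·(-6,4)/52² = (-0.0178,0.0118)
o2: d²=549 > ρ²=56 → inactive
o3: d²=257 > ρ²=56 → inactive
o4: d²=170 > ρ²=56 → inactive
F = F_att + ΣF_rep = (20.9822,-20.9882)
Δp = p'−p = (1.0491,-1.0494); α = Δx/Fx = (1773/1690) / (3546/169) = 1/20
check: Δy/Fy = (-3547/3380) / (-3547/169) = 1/20 ✓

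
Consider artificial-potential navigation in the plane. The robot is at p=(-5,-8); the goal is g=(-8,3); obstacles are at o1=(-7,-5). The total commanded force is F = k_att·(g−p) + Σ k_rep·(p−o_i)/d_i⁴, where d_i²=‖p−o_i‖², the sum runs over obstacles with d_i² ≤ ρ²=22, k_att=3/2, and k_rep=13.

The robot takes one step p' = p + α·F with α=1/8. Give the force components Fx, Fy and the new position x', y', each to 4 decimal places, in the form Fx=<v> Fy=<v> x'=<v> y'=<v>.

F_att = 3/2·(g−p) = 3/2·(-3,11) = (-4.5000,16.5000)
o1: d²=13 ≤ ρ²=22; F_rep = 13·(2,-3)/13² = (0.1538,-0.2308)
F = F_att + ΣF_rep = (-4.3462,16.2692)
p' = p + 1/8·F = (-5.5433,-5.9663)

Fx=-4.3462 Fy=16.2692 x'=-5.5433 y'=-5.9663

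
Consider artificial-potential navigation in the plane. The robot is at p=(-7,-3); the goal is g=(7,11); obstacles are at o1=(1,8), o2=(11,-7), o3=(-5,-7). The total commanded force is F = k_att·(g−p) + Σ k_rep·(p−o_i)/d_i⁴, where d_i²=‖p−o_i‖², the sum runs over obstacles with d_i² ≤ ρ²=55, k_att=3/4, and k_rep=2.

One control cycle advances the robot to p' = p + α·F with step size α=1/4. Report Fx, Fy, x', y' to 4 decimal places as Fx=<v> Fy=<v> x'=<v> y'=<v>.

Fx=10.4900 Fy=10.5200 x'=-4.3775 y'=-0.3700

F_att = 3/4·(g−p) = 3/4·(14,14) = (10.5000,10.5000)
o1: d²=185 > ρ²=55 → inactive
o2: d²=340 > ρ²=55 → inactive
o3: d²=20 ≤ ρ²=55; F_rep = 2·(-2,4)/20² = (-0.0100,0.0200)
F = F_att + ΣF_rep = (10.4900,10.5200)
p' = p + 1/4·F = (-4.3775,-0.3700)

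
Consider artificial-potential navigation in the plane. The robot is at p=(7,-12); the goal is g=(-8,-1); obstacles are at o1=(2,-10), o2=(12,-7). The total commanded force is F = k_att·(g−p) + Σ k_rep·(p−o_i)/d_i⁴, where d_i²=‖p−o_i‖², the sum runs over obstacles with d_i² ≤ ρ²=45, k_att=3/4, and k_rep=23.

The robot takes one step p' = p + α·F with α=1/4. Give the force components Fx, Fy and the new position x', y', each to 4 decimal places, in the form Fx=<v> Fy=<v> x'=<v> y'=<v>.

F_att = 3/4·(g−p) = 3/4·(-15,11) = (-11.2500,8.2500)
o1: d²=29 ≤ ρ²=45; F_rep = 23·(5,-2)/29² = (0.1367,-0.0547)
o2: d²=50 > ρ²=45 → inactive
F = F_att + ΣF_rep = (-11.1133,8.1953)
p' = p + 1/4·F = (4.2217,-9.9512)

Fx=-11.1133 Fy=8.1953 x'=4.2217 y'=-9.9512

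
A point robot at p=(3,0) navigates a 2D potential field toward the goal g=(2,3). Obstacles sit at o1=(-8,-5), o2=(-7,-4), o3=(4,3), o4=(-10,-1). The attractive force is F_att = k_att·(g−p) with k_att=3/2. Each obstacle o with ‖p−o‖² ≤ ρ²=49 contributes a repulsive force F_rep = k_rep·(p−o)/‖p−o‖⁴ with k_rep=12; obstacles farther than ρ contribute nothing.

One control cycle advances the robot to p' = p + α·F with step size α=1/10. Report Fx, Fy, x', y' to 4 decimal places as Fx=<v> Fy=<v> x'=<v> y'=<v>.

F_att = 3/2·(g−p) = 3/2·(-1,3) = (-1.5000,4.5000)
o1: d²=146 > ρ²=49 → inactive
o2: d²=116 > ρ²=49 → inactive
o3: d²=10 ≤ ρ²=49; F_rep = 12·(-1,-3)/10² = (-0.1200,-0.3600)
o4: d²=170 > ρ²=49 → inactive
F = F_att + ΣF_rep = (-1.6200,4.1400)
p' = p + 1/10·F = (2.8380,0.4140)

Fx=-1.6200 Fy=4.1400 x'=2.8380 y'=0.4140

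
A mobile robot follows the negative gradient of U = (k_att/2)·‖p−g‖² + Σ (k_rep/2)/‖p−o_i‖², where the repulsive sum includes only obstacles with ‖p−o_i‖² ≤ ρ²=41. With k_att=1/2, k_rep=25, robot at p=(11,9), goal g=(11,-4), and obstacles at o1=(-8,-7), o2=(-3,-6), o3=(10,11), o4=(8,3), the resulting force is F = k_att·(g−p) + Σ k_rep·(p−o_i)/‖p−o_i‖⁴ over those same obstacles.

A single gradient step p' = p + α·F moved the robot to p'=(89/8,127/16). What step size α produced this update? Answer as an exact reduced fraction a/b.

F_att = 1/2·(g−p) = 1/2·(0,-13) = (0.0000,-6.5000)
o1: d²=617 > ρ²=41 → inactive
o2: d²=421 > ρ²=41 → inactive
o3: d²=5 ≤ ρ²=41; F_rep = 25·(1,-2)/5² = (1.0000,-2.0000)
o4: d²=45 > ρ²=41 → inactive
F = F_att + ΣF_rep = (1.0000,-8.5000)
Δp = p'−p = (0.1250,-1.0625); α = Δx/Fx = (1/8) / (1) = 1/8
check: Δy/Fy = (-17/16) / (-17/2) = 1/8 ✓

α = 1/8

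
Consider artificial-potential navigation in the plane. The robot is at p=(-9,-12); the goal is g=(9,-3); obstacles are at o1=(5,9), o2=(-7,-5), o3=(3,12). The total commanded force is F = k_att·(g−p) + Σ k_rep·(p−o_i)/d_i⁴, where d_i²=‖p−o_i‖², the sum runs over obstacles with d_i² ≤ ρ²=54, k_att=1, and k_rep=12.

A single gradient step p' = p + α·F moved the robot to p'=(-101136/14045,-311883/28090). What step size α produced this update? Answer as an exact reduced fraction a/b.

F_att = 1·(g−p) = 1·(18,9) = (18.0000,9.0000)
o1: d²=637 > ρ²=54 → inactive
o2: d²=53 ≤ ρ²=54; F_rep = 12·(-2,-7)/53² = (-0.0085,-0.0299)
o3: d²=720 > ρ²=54 → inactive
F = F_att + ΣF_rep = (17.9915,8.9701)
Δp = p'−p = (1.7991,0.8970); α = Δx/Fx = (25269/14045) / (50538/2809) = 1/10
check: Δy/Fy = (25197/28090) / (25197/2809) = 1/10 ✓

α = 1/10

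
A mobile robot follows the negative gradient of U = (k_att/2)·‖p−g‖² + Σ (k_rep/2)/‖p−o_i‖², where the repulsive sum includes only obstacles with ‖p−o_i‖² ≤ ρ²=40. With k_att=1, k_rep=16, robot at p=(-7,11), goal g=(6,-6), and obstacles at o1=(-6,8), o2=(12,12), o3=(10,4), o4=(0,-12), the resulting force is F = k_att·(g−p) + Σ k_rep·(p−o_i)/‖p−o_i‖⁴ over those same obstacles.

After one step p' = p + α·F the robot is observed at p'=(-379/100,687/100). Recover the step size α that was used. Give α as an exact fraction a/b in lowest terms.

α = 1/4

F_att = 1·(g−p) = 1·(13,-17) = (13.0000,-17.0000)
o1: d²=10 ≤ ρ²=40; F_rep = 16·(-1,3)/10² = (-0.1600,0.4800)
o2: d²=362 > ρ²=40 → inactive
o3: d²=338 > ρ²=40 → inactive
o4: d²=578 > ρ²=40 → inactive
F = F_att + ΣF_rep = (12.8400,-16.5200)
Δp = p'−p = (3.2100,-4.1300); α = Δx/Fx = (321/100) / (321/25) = 1/4
check: Δy/Fy = (-413/100) / (-413/25) = 1/4 ✓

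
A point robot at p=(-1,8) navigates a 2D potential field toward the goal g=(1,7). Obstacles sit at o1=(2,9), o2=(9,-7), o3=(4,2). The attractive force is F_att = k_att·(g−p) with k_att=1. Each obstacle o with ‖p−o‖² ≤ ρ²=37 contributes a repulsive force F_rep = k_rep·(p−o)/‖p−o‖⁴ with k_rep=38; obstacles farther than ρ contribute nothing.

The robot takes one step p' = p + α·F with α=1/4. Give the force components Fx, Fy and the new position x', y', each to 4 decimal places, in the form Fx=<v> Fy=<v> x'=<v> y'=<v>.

F_att = 1·(g−p) = 1·(2,-1) = (2.0000,-1.0000)
o1: d²=10 ≤ ρ²=37; F_rep = 38·(-3,-1)/10² = (-1.1400,-0.3800)
o2: d²=325 > ρ²=37 → inactive
o3: d²=61 > ρ²=37 → inactive
F = F_att + ΣF_rep = (0.8600,-1.3800)
p' = p + 1/4·F = (-0.7850,7.6550)

Fx=0.8600 Fy=-1.3800 x'=-0.7850 y'=7.6550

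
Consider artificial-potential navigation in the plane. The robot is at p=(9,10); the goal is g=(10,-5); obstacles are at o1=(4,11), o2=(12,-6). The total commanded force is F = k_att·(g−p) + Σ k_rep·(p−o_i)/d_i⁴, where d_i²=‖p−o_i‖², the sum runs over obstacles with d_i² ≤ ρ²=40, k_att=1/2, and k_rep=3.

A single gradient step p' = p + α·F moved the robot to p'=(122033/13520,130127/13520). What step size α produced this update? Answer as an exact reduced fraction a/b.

F_att = 1/2·(g−p) = 1/2·(1,-15) = (0.5000,-7.5000)
o1: d²=26 ≤ ρ²=40; F_rep = 3·(5,-1)/26² = (0.0222,-0.0044)
o2: d²=265 > ρ²=40 → inactive
F = F_att + ΣF_rep = (0.5222,-7.5044)
Δp = p'−p = (0.0261,-0.3752); α = Δx/Fx = (353/13520) / (353/676) = 1/20
check: Δy/Fy = (-5073/13520) / (-5073/676) = 1/20 ✓

α = 1/20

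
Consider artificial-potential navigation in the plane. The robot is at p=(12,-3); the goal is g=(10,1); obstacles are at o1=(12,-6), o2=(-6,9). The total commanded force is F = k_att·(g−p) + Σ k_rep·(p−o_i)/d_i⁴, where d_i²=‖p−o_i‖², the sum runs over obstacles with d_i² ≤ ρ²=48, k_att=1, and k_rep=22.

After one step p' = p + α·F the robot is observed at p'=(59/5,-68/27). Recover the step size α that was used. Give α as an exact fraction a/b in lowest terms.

F_att = 1·(g−p) = 1·(-2,4) = (-2.0000,4.0000)
o1: d²=9 ≤ ρ²=48; F_rep = 22·(0,3)/9² = (0.0000,0.8148)
o2: d²=468 > ρ²=48 → inactive
F = F_att + ΣF_rep = (-2.0000,4.8148)
Δp = p'−p = (-0.2000,0.4815); α = Δx/Fx = (-1/5) / (-2) = 1/10
check: Δy/Fy = (13/27) / (130/27) = 1/10 ✓

α = 1/10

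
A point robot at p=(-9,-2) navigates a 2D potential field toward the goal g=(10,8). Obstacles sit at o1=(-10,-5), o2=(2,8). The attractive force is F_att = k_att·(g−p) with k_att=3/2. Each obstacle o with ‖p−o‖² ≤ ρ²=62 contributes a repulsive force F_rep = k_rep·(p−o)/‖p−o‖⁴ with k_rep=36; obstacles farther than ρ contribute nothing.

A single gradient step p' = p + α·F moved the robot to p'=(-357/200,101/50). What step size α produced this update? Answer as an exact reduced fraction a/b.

α = 1/4

F_att = 3/2·(g−p) = 3/2·(19,10) = (28.5000,15.0000)
o1: d²=10 ≤ ρ²=62; F_rep = 36·(1,3)/10² = (0.3600,1.0800)
o2: d²=221 > ρ²=62 → inactive
F = F_att + ΣF_rep = (28.8600,16.0800)
Δp = p'−p = (7.2150,4.0200); α = Δx/Fx = (1443/200) / (1443/50) = 1/4
check: Δy/Fy = (201/50) / (402/25) = 1/4 ✓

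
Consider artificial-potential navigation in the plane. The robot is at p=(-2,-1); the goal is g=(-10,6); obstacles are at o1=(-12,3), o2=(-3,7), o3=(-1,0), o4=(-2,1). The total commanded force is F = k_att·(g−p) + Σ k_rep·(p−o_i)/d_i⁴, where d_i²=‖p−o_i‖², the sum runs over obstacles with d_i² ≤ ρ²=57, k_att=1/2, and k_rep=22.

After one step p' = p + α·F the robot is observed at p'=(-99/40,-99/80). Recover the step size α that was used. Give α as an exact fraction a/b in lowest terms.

α = 1/20

F_att = 1/2·(g−p) = 1/2·(-8,7) = (-4.0000,3.5000)
o1: d²=116 > ρ²=57 → inactive
o2: d²=65 > ρ²=57 → inactive
o3: d²=2 ≤ ρ²=57; F_rep = 22·(-1,-1)/2² = (-5.5000,-5.5000)
o4: d²=4 ≤ ρ²=57; F_rep = 22·(0,-2)/4² = (0.0000,-2.7500)
F = F_att + ΣF_rep = (-9.5000,-4.7500)
Δp = p'−p = (-0.4750,-0.2375); α = Δx/Fx = (-19/40) / (-19/2) = 1/20
check: Δy/Fy = (-19/80) / (-19/4) = 1/20 ✓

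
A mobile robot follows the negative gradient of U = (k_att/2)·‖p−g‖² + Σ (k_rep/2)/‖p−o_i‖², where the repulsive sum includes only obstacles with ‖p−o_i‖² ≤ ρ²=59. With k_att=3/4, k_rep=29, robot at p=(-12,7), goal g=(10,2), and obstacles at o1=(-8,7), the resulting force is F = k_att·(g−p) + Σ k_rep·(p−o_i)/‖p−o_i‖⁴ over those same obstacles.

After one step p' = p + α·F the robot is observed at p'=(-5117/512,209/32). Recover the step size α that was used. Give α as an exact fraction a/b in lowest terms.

α = 1/8

F_att = 3/4·(g−p) = 3/4·(22,-5) = (16.5000,-3.7500)
o1: d²=16 ≤ ρ²=59; F_rep = 29·(-4,0)/16² = (-0.4531,0.0000)
F = F_att + ΣF_rep = (16.0469,-3.7500)
Δp = p'−p = (2.0059,-0.4688); α = Δx/Fx = (1027/512) / (1027/64) = 1/8
check: Δy/Fy = (-15/32) / (-15/4) = 1/8 ✓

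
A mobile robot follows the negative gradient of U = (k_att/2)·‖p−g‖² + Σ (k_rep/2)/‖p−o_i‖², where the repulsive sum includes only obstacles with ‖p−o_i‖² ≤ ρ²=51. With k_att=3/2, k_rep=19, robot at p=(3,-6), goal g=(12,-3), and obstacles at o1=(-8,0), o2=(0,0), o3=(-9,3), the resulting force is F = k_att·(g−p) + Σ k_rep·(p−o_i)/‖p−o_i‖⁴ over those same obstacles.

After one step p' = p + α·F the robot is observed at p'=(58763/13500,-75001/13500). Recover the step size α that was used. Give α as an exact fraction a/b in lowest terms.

F_att = 3/2·(g−p) = 3/2·(9,3) = (13.5000,4.5000)
o1: d²=157 > ρ²=51 → inactive
o2: d²=45 ≤ ρ²=51; F_rep = 19·(3,-6)/45² = (0.0281,-0.0563)
o3: d²=225 > ρ²=51 → inactive
F = F_att + ΣF_rep = (13.5281,4.4437)
Δp = p'−p = (1.3528,0.4444); α = Δx/Fx = (18263/13500) / (18263/1350) = 1/10
check: Δy/Fy = (5999/13500) / (5999/1350) = 1/10 ✓

α = 1/10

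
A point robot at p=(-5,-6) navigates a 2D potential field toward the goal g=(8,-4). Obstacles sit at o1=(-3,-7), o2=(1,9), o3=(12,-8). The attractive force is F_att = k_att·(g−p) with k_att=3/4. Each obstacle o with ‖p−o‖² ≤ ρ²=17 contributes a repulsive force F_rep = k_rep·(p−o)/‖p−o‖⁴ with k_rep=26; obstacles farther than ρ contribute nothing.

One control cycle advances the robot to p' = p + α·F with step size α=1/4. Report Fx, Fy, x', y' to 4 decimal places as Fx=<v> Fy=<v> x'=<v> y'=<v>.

F_att = 3/4·(g−p) = 3/4·(13,2) = (9.7500,1.5000)
o1: d²=5 ≤ ρ²=17; F_rep = 26·(-2,1)/5² = (-2.0800,1.0400)
o2: d²=261 > ρ²=17 → inactive
o3: d²=293 > ρ²=17 → inactive
F = F_att + ΣF_rep = (7.6700,2.5400)
p' = p + 1/4·F = (-3.0825,-5.3650)

Fx=7.6700 Fy=2.5400 x'=-3.0825 y'=-5.3650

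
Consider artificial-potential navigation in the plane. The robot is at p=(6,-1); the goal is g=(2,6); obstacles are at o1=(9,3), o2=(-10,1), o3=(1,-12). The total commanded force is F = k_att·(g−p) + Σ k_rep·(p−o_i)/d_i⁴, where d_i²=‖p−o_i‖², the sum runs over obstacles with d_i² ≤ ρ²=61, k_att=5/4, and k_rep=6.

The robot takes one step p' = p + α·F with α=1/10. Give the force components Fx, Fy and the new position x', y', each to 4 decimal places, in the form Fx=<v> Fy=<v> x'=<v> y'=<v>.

Fx=-5.0288 Fy=8.7116 x'=5.4971 y'=-0.1288

F_att = 5/4·(g−p) = 5/4·(-4,7) = (-5.0000,8.7500)
o1: d²=25 ≤ ρ²=61; F_rep = 6·(-3,-4)/25² = (-0.0288,-0.0384)
o2: d²=260 > ρ²=61 → inactive
o3: d²=146 > ρ²=61 → inactive
F = F_att + ΣF_rep = (-5.0288,8.7116)
p' = p + 1/10·F = (5.4971,-0.1288)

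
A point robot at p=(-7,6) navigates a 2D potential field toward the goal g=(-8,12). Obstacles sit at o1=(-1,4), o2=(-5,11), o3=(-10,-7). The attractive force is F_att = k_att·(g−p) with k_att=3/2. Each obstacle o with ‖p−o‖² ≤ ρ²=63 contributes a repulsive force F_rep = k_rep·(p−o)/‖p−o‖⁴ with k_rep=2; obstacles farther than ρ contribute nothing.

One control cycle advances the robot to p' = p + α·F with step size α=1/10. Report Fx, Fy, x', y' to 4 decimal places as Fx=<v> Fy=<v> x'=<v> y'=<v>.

Fx=-1.5123 Fy=8.9906 x'=-7.1512 y'=6.8991

F_att = 3/2·(g−p) = 3/2·(-1,6) = (-1.5000,9.0000)
o1: d²=40 ≤ ρ²=63; F_rep = 2·(-6,2)/40² = (-0.0075,0.0025)
o2: d²=29 ≤ ρ²=63; F_rep = 2·(-2,-5)/29² = (-0.0048,-0.0119)
o3: d²=178 > ρ²=63 → inactive
F = F_att + ΣF_rep = (-1.5123,8.9906)
p' = p + 1/10·F = (-7.1512,6.8991)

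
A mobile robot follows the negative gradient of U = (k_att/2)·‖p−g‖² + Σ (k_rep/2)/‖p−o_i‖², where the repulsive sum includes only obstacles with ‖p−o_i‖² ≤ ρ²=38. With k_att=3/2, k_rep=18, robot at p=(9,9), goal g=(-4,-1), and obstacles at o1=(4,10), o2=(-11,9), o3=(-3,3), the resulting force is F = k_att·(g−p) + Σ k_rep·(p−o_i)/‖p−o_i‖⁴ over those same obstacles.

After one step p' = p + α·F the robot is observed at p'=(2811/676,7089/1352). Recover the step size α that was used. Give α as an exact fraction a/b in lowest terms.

F_att = 3/2·(g−p) = 3/2·(-13,-10) = (-19.5000,-15.0000)
o1: d²=26 ≤ ρ²=38; F_rep = 18·(5,-1)/26² = (0.1331,-0.0266)
o2: d²=400 > ρ²=38 → inactive
o3: d²=180 > ρ²=38 → inactive
F = F_att + ΣF_rep = (-19.3669,-15.0266)
Δp = p'−p = (-4.8417,-3.7567); α = Δx/Fx = (-3273/676) / (-3273/169) = 1/4
check: Δy/Fy = (-5079/1352) / (-5079/338) = 1/4 ✓

α = 1/4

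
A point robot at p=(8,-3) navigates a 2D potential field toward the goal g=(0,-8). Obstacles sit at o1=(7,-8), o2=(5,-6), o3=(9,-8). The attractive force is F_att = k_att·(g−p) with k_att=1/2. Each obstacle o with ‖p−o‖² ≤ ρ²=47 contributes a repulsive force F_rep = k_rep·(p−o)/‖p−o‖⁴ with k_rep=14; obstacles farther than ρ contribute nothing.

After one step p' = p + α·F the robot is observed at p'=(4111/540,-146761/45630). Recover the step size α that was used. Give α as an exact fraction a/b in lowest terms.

α = 1/10

F_att = 1/2·(g−p) = 1/2·(-8,-5) = (-4.0000,-2.5000)
o1: d²=26 ≤ ρ²=47; F_rep = 14·(1,5)/26² = (0.0207,0.1036)
o2: d²=18 ≤ ρ²=47; F_rep = 14·(3,3)/18² = (0.1296,0.1296)
o3: d²=26 ≤ ρ²=47; F_rep = 14·(-1,5)/26² = (-0.0207,0.1036)
F = F_att + ΣF_rep = (-3.8704,-2.1633)
Δp = p'−p = (-0.3870,-0.2163); α = Δx/Fx = (-209/540) / (-209/54) = 1/10
check: Δy/Fy = (-9871/45630) / (-9871/4563) = 1/10 ✓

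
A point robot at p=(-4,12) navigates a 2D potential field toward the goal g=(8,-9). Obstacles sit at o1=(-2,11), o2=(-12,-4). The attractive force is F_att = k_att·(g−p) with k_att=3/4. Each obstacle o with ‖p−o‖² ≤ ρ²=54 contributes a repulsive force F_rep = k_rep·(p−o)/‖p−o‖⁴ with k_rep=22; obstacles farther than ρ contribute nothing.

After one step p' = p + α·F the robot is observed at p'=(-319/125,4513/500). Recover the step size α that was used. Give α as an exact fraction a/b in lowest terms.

F_att = 3/4·(g−p) = 3/4·(12,-21) = (9.0000,-15.7500)
o1: d²=5 ≤ ρ²=54; F_rep = 22·(-2,1)/5² = (-1.7600,0.8800)
o2: d²=320 > ρ²=54 → inactive
F = F_att + ΣF_rep = (7.2400,-14.8700)
Δp = p'−p = (1.4480,-2.9740); α = Δx/Fx = (181/125) / (181/25) = 1/5
check: Δy/Fy = (-1487/500) / (-1487/100) = 1/5 ✓

α = 1/5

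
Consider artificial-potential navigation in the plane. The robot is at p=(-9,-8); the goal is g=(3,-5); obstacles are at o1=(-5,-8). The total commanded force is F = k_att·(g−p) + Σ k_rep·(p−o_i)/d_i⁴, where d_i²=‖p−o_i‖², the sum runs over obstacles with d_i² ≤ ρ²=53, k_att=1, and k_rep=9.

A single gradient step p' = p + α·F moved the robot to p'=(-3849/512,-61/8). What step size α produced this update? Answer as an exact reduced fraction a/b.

F_att = 1·(g−p) = 1·(12,3) = (12.0000,3.0000)
o1: d²=16 ≤ ρ²=53; F_rep = 9·(-4,0)/16² = (-0.1406,0.0000)
F = F_att + ΣF_rep = (11.8594,3.0000)
Δp = p'−p = (1.4824,0.3750); α = Δx/Fx = (759/512) / (759/64) = 1/8
check: Δy/Fy = (3/8) / (3) = 1/8 ✓

α = 1/8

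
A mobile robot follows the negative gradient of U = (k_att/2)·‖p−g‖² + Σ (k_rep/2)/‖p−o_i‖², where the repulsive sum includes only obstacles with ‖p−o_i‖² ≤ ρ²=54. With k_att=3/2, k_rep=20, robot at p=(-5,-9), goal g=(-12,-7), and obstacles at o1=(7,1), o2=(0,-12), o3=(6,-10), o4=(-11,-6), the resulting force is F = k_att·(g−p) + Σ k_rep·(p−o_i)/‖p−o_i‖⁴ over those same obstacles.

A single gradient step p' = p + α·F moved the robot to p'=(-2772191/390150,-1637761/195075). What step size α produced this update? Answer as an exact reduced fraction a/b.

α = 1/5

F_att = 3/2·(g−p) = 3/2·(-7,2) = (-10.5000,3.0000)
o1: d²=244 > ρ²=54 → inactive
o2: d²=34 ≤ ρ²=54; F_rep = 20·(-5,3)/34² = (-0.0865,0.0519)
o3: d²=122 > ρ²=54 → inactive
o4: d²=45 ≤ ρ²=54; F_rep = 20·(6,-3)/45² = (0.0593,-0.0296)
F = F_att + ΣF_rep = (-10.5272,3.0223)
Δp = p'−p = (-2.1054,0.6045); α = Δx/Fx = (-821441/390150) / (-821441/78030) = 1/5
check: Δy/Fy = (117914/195075) / (117914/39015) = 1/5 ✓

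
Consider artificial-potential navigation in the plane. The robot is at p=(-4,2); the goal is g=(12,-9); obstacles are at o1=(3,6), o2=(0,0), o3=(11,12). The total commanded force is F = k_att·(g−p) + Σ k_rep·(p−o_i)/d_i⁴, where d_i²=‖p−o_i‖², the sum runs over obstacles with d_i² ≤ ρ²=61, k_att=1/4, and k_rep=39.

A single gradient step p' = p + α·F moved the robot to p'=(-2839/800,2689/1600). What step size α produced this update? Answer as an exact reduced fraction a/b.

F_att = 1/4·(g−p) = 1/4·(16,-11) = (4.0000,-2.7500)
o1: d²=65 > ρ²=61 → inactive
o2: d²=20 ≤ ρ²=61; F_rep = 39·(-4,2)/20² = (-0.3900,0.1950)
o3: d²=325 > ρ²=61 → inactive
F = F_att + ΣF_rep = (3.6100,-2.5550)
Δp = p'−p = (0.4512,-0.3194); α = Δx/Fx = (361/800) / (361/100) = 1/8
check: Δy/Fy = (-511/1600) / (-511/200) = 1/8 ✓

α = 1/8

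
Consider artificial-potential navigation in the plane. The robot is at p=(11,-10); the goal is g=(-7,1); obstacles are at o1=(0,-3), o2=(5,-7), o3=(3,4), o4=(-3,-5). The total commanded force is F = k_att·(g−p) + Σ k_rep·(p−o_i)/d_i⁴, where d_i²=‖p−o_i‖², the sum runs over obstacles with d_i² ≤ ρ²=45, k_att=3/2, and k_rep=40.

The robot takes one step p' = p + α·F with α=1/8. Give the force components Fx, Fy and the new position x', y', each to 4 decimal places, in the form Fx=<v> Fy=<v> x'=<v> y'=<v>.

Fx=-26.8815 Fy=16.4407 x'=7.6398 y'=-7.9449

F_att = 3/2·(g−p) = 3/2·(-18,11) = (-27.0000,16.5000)
o1: d²=170 > ρ²=45 → inactive
o2: d²=45 ≤ ρ²=45; F_rep = 40·(6,-3)/45² = (0.1185,-0.0593)
o3: d²=260 > ρ²=45 → inactive
o4: d²=221 > ρ²=45 → inactive
F = F_att + ΣF_rep = (-26.8815,16.4407)
p' = p + 1/8·F = (7.6398,-7.9449)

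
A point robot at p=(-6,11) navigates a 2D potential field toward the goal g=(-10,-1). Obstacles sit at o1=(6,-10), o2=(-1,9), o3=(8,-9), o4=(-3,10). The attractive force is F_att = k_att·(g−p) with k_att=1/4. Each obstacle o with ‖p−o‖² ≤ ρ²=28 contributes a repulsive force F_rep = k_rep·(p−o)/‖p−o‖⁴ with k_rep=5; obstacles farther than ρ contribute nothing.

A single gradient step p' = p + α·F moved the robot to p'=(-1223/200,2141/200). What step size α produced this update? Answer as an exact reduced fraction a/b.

F_att = 1/4·(g−p) = 1/4·(-4,-12) = (-1.0000,-3.0000)
o1: d²=585 > ρ²=28 → inactive
o2: d²=29 > ρ²=28 → inactive
o3: d²=596 > ρ²=28 → inactive
o4: d²=10 ≤ ρ²=28; F_rep = 5·(-3,1)/10² = (-0.1500,0.0500)
F = F_att + ΣF_rep = (-1.1500,-2.9500)
Δp = p'−p = (-0.1150,-0.2950); α = Δx/Fx = (-23/200) / (-23/20) = 1/10
check: Δy/Fy = (-59/200) / (-59/20) = 1/10 ✓

α = 1/10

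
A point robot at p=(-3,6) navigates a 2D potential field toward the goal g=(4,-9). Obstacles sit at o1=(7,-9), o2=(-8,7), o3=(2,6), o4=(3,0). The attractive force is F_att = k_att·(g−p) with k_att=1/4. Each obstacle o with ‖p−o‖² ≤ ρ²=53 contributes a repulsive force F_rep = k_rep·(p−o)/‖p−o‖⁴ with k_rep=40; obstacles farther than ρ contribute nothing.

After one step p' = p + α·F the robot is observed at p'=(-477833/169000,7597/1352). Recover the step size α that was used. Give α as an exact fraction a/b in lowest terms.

α = 1/10

F_att = 1/4·(g−p) = 1/4·(7,-15) = (1.7500,-3.7500)
o1: d²=325 > ρ²=53 → inactive
o2: d²=26 ≤ ρ²=53; F_rep = 40·(5,-1)/26² = (0.2959,-0.0592)
o3: d²=25 ≤ ρ²=53; F_rep = 40·(-5,0)/25² = (-0.3200,0.0000)
o4: d²=72 > ρ²=53 → inactive
F = F_att + ΣF_rep = (1.7259,-3.8092)
Δp = p'−p = (0.1726,-0.3809); α = Δx/Fx = (29167/169000) / (29167/16900) = 1/10
check: Δy/Fy = (-515/1352) / (-2575/676) = 1/10 ✓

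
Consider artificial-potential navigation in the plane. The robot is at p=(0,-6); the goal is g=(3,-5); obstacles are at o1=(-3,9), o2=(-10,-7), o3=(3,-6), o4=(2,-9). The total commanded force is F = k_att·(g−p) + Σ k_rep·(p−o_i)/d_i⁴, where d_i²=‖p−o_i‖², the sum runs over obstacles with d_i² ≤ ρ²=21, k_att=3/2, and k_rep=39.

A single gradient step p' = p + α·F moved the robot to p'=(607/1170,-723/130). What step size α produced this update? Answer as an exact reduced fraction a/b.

α = 1/5

F_att = 3/2·(g−p) = 3/2·(3,1) = (4.5000,1.5000)
o1: d²=234 > ρ²=21 → inactive
o2: d²=101 > ρ²=21 → inactive
o3: d²=9 ≤ ρ²=21; F_rep = 39·(-3,0)/9² = (-1.4444,0.0000)
o4: d²=13 ≤ ρ²=21; F_rep = 39·(-2,3)/13² = (-0.4615,0.6923)
F = F_att + ΣF_rep = (2.5940,2.1923)
Δp = p'−p = (0.5188,0.4385); α = Δx/Fx = (607/1170) / (607/234) = 1/5
check: Δy/Fy = (57/130) / (57/26) = 1/5 ✓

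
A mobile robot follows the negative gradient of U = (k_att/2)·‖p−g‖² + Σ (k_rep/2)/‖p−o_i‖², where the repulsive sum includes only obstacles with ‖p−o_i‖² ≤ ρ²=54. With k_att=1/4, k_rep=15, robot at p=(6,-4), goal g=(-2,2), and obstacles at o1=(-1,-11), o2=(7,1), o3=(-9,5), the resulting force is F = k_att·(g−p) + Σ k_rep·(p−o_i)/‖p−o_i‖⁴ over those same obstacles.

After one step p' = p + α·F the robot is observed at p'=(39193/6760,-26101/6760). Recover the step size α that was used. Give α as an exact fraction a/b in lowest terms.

F_att = 1/4·(g−p) = 1/4·(-8,6) = (-2.0000,1.5000)
o1: d²=98 > ρ²=54 → inactive
o2: d²=26 ≤ ρ²=54; F_rep = 15·(-1,-5)/26² = (-0.0222,-0.1109)
o3: d²=306 > ρ²=54 → inactive
F = F_att + ΣF_rep = (-2.0222,1.3891)
Δp = p'−p = (-0.2022,0.1389); α = Δx/Fx = (-1367/6760) / (-1367/676) = 1/10
check: Δy/Fy = (939/6760) / (939/676) = 1/10 ✓

α = 1/10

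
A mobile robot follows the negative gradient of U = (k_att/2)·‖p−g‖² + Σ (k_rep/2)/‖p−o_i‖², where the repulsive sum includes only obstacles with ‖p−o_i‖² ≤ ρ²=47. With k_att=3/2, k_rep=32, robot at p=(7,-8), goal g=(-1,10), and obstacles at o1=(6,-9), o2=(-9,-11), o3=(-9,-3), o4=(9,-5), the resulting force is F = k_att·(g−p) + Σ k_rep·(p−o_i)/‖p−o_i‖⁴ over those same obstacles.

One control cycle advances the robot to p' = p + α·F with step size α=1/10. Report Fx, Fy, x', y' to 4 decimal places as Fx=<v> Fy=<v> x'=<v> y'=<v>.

Fx=-4.3787 Fy=34.4320 x'=6.5621 y'=-4.5568

F_att = 3/2·(g−p) = 3/2·(-8,18) = (-12.0000,27.0000)
o1: d²=2 ≤ ρ²=47; F_rep = 32·(1,1)/2² = (8.0000,8.0000)
o2: d²=265 > ρ²=47 → inactive
o3: d²=281 > ρ²=47 → inactive
o4: d²=13 ≤ ρ²=47; F_rep = 32·(-2,-3)/13² = (-0.3787,-0.5680)
F = F_att + ΣF_rep = (-4.3787,34.4320)
p' = p + 1/10·F = (6.5621,-4.5568)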